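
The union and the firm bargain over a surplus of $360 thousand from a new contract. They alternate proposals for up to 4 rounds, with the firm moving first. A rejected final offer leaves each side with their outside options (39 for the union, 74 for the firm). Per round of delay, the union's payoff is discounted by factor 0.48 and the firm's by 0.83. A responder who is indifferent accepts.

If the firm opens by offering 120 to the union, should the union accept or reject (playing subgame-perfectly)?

Accept

Round 4 (the union proposes): the firm gets 74 if talks fail, so the union offers 74 and keeps 286.
Round 3 (the firm proposes): the union can get 286 next round, worth 0.48 × 286 = 137.28 now. The firm offers 137.28 and keeps 360 − 137.28 = 222.72.
Round 2 (the union proposes): the firm can get 222.72 next round, worth 0.83 × 222.72 = 184.8576 now; the union offers that and keeps 175.1424.
So by rejecting in round 1, the union gets 175.1424 next round, worth 0.48 × 175.1424 = 84.068352 now.
Offer 120 ≥ 84.068352, so the union accepts.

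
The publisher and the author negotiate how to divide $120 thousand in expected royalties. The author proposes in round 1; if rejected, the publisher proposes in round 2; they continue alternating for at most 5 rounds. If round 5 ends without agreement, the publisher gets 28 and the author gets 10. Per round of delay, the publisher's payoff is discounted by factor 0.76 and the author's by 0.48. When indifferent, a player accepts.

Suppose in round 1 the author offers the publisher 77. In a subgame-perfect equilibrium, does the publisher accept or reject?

Accept

Work out the publisher's continuation value if the offer is rejected.
Round 5 (the author proposes): the publisher gets 28 if talks fail, so the author offers 28 and keeps 92.
Round 4 (the publisher proposes): the author can get 92 next round, worth 0.48 × 92 = 44.16 now. The publisher offers 44.16 and keeps 120 − 44.16 = 75.84.
Round 3 (the author proposes): the publisher can get 75.84 next round, worth 0.76 × 75.84 = 57.6384 now; the author offers that and keeps 62.3616.
Round 2 (the publisher proposes): the author can get 62.3616 next round, worth 0.48 × 62.3616 = 29.933568 now. The publisher offers 29.933568 and keeps 120 − 29.933568 = 90.066432.
So by rejecting in round 1, the publisher gets 90.066432 next round, worth 0.76 × 90.066432 = 68.45048832 now.
Offer 77 ≥ 68.45048832, so the publisher accepts.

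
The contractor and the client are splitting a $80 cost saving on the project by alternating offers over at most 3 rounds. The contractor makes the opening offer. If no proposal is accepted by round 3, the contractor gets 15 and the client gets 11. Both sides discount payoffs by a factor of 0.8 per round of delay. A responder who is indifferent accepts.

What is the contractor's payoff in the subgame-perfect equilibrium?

Round 3 (the contractor proposes): the client gets 11 if talks fail, so the contractor offers 11 and keeps 69.
Round 2 (the client proposes): the contractor can get 69 next round, worth 0.8 × 69 = 55.2 now; the client offers that and keeps 24.8.
Round 1 (the contractor proposes): the client can get 24.8 next round, worth 0.8 × 24.8 = 19.84 now. The contractor offers 19.84 and keeps 80 − 19.84 = 60.16.

60.16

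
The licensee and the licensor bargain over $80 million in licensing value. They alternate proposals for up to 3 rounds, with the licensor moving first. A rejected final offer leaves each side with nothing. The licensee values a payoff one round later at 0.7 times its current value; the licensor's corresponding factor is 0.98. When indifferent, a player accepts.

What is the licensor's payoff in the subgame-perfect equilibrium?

78.88

Round 3 (the licensor proposes): rejection yields 0 for the licensee; the licensor offers 0 and keeps 80.
Round 2 (the licensee proposes): the licensor can get 80 next round, worth 0.98 × 80 = 78.4 now. The licensee offers 78.4 and keeps 80 − 78.4 = 1.6.
Round 1 (the licensor proposes): the licensee can get 1.6 next round, worth 0.7 × 1.6 = 1.12 now, so the licensor offers 1.12, keeping 78.88.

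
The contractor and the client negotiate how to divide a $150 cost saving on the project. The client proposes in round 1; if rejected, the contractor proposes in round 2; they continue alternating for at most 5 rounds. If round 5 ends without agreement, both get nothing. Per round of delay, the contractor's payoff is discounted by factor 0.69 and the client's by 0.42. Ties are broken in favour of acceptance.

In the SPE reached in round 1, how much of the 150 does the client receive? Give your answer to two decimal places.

Round 5 (the client proposes): rejection yields 0 for the contractor; the client offers 0 and keeps 150.
Round 4 (the contractor proposes): the client can get 150 next round, worth 0.42 × 150 = 63 now, so the contractor offers 63, keeping 87.
Round 3 (the client proposes): the contractor can get 87 next round, worth 0.69 × 87 = 60.03 now, so the client offers 60.03, keeping 89.97.
Round 2 (the contractor proposes): the client can get 89.97 next round, worth 0.42 × 89.97 = 37.7874 now; the contractor offers that and keeps 112.2126.
Round 1 (the client proposes): the contractor can get 112.2126 next round, worth 0.69 × 112.2126 = 77.426694 now, so the client offers 77.426694, keeping 72.573306.

72.57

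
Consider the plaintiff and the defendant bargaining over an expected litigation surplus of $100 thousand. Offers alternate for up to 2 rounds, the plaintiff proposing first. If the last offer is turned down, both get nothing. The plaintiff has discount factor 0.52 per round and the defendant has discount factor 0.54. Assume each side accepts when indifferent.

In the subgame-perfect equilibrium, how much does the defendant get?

Round 2 (the defendant proposes): the plaintiff will accept anything ≥ 0, so the defendant offers 0 and keeps 100.
Round 1 (the plaintiff proposes): the defendant can get 100 next round, worth 0.54 × 100 = 54 now, so the plaintiff offers 54, keeping 46.

54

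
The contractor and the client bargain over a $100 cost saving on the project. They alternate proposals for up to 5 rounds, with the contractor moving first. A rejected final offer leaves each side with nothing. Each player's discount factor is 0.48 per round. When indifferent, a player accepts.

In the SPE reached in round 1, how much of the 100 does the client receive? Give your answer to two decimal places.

30.71

Round 5 (the contractor proposes): rejection yields 0 for the client; the contractor offers 0 and keeps 100.
Round 4 (the client proposes): the contractor can get 100 next round, worth 0.48 × 100 = 48 now, so the client offers 48, keeping 52.
Round 3 (the contractor proposes): the client can get 52 next round, worth 0.48 × 52 = 24.96 now; the contractor offers that and keeps 75.04.
Round 2 (the client proposes): the contractor can get 75.04 next round, worth 0.48 × 75.04 = 36.0192 now. The client offers 36.0192 and keeps 100 − 36.0192 = 63.9808.
Round 1 (the contractor proposes): the client can get 63.9808 next round, worth 0.48 × 63.9808 = 30.710784 now; the contractor offers that and keeps 69.289216.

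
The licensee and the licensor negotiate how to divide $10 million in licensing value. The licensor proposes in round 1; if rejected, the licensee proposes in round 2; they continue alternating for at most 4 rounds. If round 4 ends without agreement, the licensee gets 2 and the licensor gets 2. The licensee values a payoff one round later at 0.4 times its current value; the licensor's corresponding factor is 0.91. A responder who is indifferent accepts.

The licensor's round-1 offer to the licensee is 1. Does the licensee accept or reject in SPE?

Reject

Round 4 (the licensee proposes): the licensor gets 2 if talks fail, so the licensee offers 2 and keeps 8.
Round 3 (the licensor proposes): the licensee can get 8 next round, worth 0.4 × 8 = 3.2 now; the licensor offers that and keeps 6.8.
Round 2 (the licensee proposes): the licensor can get 6.8 next round, worth 0.91 × 6.8 = 6.188 now, so the licensee offers 6.188, keeping 3.812.
So by rejecting in round 1, the licensee gets 3.812 next round, worth 0.4 × 3.812 = 1.5248 now.
Offer 1 < 1.5248, so the licensee rejects.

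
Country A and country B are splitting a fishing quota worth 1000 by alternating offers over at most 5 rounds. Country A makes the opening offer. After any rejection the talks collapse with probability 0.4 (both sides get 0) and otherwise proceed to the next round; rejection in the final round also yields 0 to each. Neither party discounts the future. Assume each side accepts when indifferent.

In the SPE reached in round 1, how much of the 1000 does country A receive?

673.6

Round 5 (country A proposes): rejection yields 0 for country B; country A offers 0 and keeps 1000.
Round 4 (country B proposes): rejecting gives country A an expected 0.6 × 1000 = 600, so country B offers 600, keeping 400.
Round 3 (country A proposes): rejecting gives country B an expected 0.6 × 400 = 240. Country A offers 240 and keeps 1000 − 240 = 760.
Round 2 (country B proposes): rejecting gives country A an expected 0.6 × 760 = 456; country B offers that and keeps 544.
Round 1 (country A proposes): rejecting gives country B an expected 0.6 × 544 = 326.4. Country A offers 326.4 and keeps 1000 − 326.4 = 673.6.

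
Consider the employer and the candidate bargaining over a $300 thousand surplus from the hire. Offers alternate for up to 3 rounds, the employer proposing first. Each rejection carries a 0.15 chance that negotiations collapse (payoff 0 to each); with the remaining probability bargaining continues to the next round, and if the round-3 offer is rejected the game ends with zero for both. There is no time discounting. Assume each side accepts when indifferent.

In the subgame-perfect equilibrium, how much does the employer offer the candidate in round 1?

38.25

Round 3 (the employer proposes): rejection yields 0 for the candidate; the employer offers 0 and keeps 300.
Round 2 (the candidate proposes): rejecting gives the employer an expected 0.85 × 300 = 255, so the candidate offers 255, keeping 45.
Round 1 (the employer proposes): rejecting gives the candidate an expected 0.85 × 45 = 38.25; the employer offers that and keeps 261.75.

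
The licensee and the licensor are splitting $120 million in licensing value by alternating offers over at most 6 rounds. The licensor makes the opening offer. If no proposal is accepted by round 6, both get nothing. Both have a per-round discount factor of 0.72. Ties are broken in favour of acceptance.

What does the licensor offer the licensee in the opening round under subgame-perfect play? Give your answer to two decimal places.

59.95

Round 6 (the licensee proposes): the licensor will accept anything ≥ 0, so the licensee offers 0 and keeps 120.
Round 5 (the licensor proposes): the licensee can get 120 next round, worth 0.72 × 120 = 86.4 now, so the licensor offers 86.4, keeping 33.6.
Round 4 (the licensee proposes): the licensor can get 33.6 next round, worth 0.72 × 33.6 = 24.192 now, so the licensee offers 24.192, keeping 95.808.
Round 3 (the licensor proposes): the licensee can get 95.808 next round, worth 0.72 × 95.808 = 68.98176 now, so the licensor offers 68.98176, keeping 51.01824.
Round 2 (the licensee proposes): the licensor can get 51.01824 next round, worth 0.72 × 51.01824 = 36.7331328 now, so the licensee offers 36.7331328, keeping 83.2668672.
Round 1 (the licensor proposes): the licensee can get 83.2668672 next round, worth 0.72 × 83.2668672 = 59.952144384 now; the licensor offers that and keeps 60.047855616.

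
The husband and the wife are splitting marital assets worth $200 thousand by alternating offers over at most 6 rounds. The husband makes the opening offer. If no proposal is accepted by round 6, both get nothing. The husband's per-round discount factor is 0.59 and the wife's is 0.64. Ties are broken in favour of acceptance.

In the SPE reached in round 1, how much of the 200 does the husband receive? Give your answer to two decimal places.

Round 6 (the wife proposes): rejection yields 0 for the husband; the wife offers 0 and keeps 200.
Round 5 (the husband proposes): the wife can get 200 next round, worth 0.64 × 200 = 128 now. The husband offers 128 and keeps 200 − 128 = 72.
Round 4 (the wife proposes): the husband can get 72 next round, worth 0.59 × 72 = 42.48 now. The wife offers 42.48 and keeps 200 − 42.48 = 157.52.
Round 3 (the husband proposes): the wife can get 157.52 next round, worth 0.64 × 157.52 = 100.8128 now. The husband offers 100.8128 and keeps 200 − 100.8128 = 99.1872.
Round 2 (the wife proposes): the husband can get 99.1872 next round, worth 0.59 × 99.1872 = 58.520448 now. The wife offers 58.520448 and keeps 200 − 58.520448 = 141.479552.
Round 1 (the husband proposes): the wife can get 141.479552 next round, worth 0.64 × 141.479552 = 90.54691328 now, so the husband offers 90.54691328, keeping 109.45308672.

109.45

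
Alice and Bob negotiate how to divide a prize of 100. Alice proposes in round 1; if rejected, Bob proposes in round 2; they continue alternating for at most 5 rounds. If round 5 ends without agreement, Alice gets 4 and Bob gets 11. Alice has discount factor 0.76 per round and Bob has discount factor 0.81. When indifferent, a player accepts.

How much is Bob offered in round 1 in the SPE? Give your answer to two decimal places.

35.58

Round 5 (Alice proposes): Bob gets 11 if talks fail, so Alice offers 11 and keeps 89.
Round 4 (Bob proposes): Alice can get 89 next round, worth 0.76 × 89 = 67.64 now; Bob offers that and keeps 32.36.
Round 3 (Alice proposes): Bob can get 32.36 next round, worth 0.81 × 32.36 = 26.2116 now. Alice offers 26.2116 and keeps 100 − 26.2116 = 73.7884.
Round 2 (Bob proposes): Alice can get 73.7884 next round, worth 0.76 × 73.7884 = 56.079184 now. Bob offers 56.079184 and keeps 100 − 56.079184 = 43.920816.
Round 1 (Alice proposes): Bob can get 43.920816 next round, worth 0.81 × 43.920816 = 35.57586096 now; Alice offers that and keeps 64.42413904.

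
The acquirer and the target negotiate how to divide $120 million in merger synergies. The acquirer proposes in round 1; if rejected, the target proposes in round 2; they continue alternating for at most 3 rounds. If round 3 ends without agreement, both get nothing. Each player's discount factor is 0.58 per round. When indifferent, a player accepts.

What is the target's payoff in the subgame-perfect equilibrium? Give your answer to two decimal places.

29.23

Round 3 (the acquirer proposes): rejection yields 0 for the target; the acquirer offers 0 and keeps 120.
Round 2 (the target proposes): the acquirer can get 120 next round, worth 0.58 × 120 = 69.6 now; the target offers that and keeps 50.4.
Round 1 (the acquirer proposes): the target can get 50.4 next round, worth 0.58 × 50.4 = 29.232 now; the acquirer offers that and keeps 90.768.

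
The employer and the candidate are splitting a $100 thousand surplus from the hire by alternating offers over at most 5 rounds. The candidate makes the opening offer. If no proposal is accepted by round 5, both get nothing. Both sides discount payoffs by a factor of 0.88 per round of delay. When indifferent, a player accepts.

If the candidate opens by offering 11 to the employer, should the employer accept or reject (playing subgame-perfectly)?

Round 5 (the candidate proposes): rejection yields 0 for the employer; the candidate offers 0 and keeps 100.
Round 4 (the employer proposes): the candidate can get 100 next round, worth 0.88 × 100 = 88 now, so the employer offers 88, keeping 12.
Round 3 (the candidate proposes): the employer can get 12 next round, worth 0.88 × 12 = 10.56 now, so the candidate offers 10.56, keeping 89.44.
Round 2 (the employer proposes): the candidate can get 89.44 next round, worth 0.88 × 89.44 = 78.7072 now; the employer offers that and keeps 21.2928.
So by rejecting in round 1, the employer gets 21.2928 next round, worth 0.88 × 21.2928 = 18.737664 now.
Offer 11 < 18.737664, so the employer rejects.

Reject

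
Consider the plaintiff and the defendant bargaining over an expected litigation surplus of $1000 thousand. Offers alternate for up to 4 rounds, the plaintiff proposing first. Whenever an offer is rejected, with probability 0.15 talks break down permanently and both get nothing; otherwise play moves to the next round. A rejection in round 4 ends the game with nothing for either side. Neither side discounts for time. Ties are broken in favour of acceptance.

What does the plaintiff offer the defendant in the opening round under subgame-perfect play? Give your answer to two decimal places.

741.63

By backward induction:
Round 4 (the defendant proposes): rejection yields 0 for the plaintiff; the defendant offers 0 and keeps 1000.
Round 3 (the plaintiff proposes): rejecting gives the defendant an expected 0.85 × 1000 = 850. The plaintiff offers 850 and keeps 1000 − 850 = 150.
Round 2 (the defendant proposes): rejecting gives the plaintiff an expected 0.85 × 150 = 127.5. The defendant offers 127.5 and keeps 1000 − 127.5 = 872.5.
Round 1 (the plaintiff proposes): rejecting gives the defendant an expected 0.85 × 872.5 = 741.625. The plaintiff offers 741.625 and keeps 1000 − 741.625 = 258.375.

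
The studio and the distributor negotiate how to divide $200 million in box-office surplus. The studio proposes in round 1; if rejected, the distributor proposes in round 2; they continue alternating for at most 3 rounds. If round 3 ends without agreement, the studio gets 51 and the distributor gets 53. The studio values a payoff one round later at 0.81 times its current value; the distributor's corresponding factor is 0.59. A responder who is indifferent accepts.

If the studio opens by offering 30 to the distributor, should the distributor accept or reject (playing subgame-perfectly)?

Round 3 (the studio proposes): the distributor gets 53 if talks fail, so the studio offers 53 and keeps 147.
Round 2 (the distributor proposes): the studio can get 147 next round, worth 0.81 × 147 = 119.07 now; the distributor offers that and keeps 80.93.
So by rejecting in round 1, the distributor gets 80.93 next round, worth 0.59 × 80.93 = 47.7487 now.
Offer 30 < 47.7487, so the distributor rejects.

Reject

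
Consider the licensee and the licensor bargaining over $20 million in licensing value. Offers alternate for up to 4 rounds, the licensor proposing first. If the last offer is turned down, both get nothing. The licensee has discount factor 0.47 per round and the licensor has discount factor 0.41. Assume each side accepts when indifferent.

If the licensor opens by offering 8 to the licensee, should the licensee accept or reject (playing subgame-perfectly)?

Work out the licensee's continuation value if the offer is rejected.
Round 4 (the licensee proposes): the licensor will accept anything ≥ 0, so the licensee offers 0 and keeps 20.
Round 3 (the licensor proposes): the licensee can get 20 next round, worth 0.47 × 20 = 9.4 now, so the licensor offers 9.4, keeping 10.6.
Round 2 (the licensee proposes): the licensor can get 10.6 next round, worth 0.41 × 10.6 = 4.346 now. The licensee offers 4.346 and keeps 20 − 4.346 = 15.654.
So by rejecting in round 1, the licensee gets 15.654 next round, worth 0.47 × 15.654 = 7.35738 now.
Offer 8 ≥ 7.35738, so the licensee accepts.

Accept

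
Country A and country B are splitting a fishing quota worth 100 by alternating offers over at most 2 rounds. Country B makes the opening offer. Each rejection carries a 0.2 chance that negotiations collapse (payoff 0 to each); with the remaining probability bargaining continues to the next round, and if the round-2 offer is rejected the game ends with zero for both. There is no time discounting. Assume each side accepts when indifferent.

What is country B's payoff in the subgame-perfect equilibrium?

20

Round 2 (country A proposes): country B will accept anything ≥ 0, so country A offers 0 and keeps 100.
Round 1 (country B proposes): rejecting gives country A an expected 0.8 × 100 = 80; country B offers that and keeps 20.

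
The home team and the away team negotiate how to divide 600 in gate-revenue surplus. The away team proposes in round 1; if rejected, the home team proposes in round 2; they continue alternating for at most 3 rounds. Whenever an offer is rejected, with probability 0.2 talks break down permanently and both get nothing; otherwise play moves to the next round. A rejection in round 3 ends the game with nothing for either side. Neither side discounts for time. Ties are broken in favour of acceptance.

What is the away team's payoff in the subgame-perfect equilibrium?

504

Round 3 (the away team proposes): rejection yields 0 for the home team; the away team offers 0 and keeps 600.
Round 2 (the home team proposes): rejecting gives the away team an expected 0.8 × 600 = 480, so the home team offers 480, keeping 120.
Round 1 (the away team proposes): rejecting gives the home team an expected 0.8 × 120 = 96; the away team offers that and keeps 504.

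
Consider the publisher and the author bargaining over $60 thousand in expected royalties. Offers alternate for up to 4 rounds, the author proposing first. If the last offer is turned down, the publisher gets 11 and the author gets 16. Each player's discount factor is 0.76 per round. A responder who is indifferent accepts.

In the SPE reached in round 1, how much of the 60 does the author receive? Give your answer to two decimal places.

Round 4 (the publisher proposes): the author gets 16 if talks fail, so the publisher offers 16 and keeps 44.
Round 3 (the author proposes): the publisher can get 44 next round, worth 0.76 × 44 = 33.44 now; the author offers that and keeps 26.56.
Round 2 (the publisher proposes): the author can get 26.56 next round, worth 0.76 × 26.56 = 20.1856 now. The publisher offers 20.1856 and keeps 60 − 20.1856 = 39.8144.
Round 1 (the author proposes): the publisher can get 39.8144 next round, worth 0.76 × 39.8144 = 30.258944 now, so the author offers 30.258944, keeping 29.741056.

29.74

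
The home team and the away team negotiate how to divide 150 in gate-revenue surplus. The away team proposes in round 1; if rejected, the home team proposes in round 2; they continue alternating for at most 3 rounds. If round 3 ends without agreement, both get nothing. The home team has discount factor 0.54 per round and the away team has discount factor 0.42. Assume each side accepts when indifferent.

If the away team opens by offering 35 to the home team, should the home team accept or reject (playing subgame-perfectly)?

Round 3 (the away team proposes): rejection yields 0 for the home team; the away team offers 0 and keeps 150.
Round 2 (the home team proposes): the away team can get 150 next round, worth 0.42 × 150 = 63 now. The home team offers 63 and keeps 150 − 63 = 87.
So by rejecting in round 1, the home team gets 87 next round, worth 0.54 × 87 = 46.98 now.
Offer 35 < 46.98, so the home team rejects.

Reject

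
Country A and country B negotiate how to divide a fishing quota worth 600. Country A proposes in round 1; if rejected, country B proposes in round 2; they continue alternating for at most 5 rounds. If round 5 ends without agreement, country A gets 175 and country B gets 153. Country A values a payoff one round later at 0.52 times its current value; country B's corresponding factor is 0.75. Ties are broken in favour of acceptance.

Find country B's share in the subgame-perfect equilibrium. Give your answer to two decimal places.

323.51

Round 5 (country A proposes): country B gets 153 if talks fail, so country A offers 153 and keeps 447.
Round 4 (country B proposes): country A can get 447 next round, worth 0.52 × 447 = 232.44 now; country B offers that and keeps 367.56.
Round 3 (country A proposes): country B can get 367.56 next round, worth 0.75 × 367.56 = 275.67 now. Country A offers 275.67 and keeps 600 − 275.67 = 324.33.
Round 2 (country B proposes): country A can get 324.33 next round, worth 0.52 × 324.33 = 168.6516 now. Country B offers 168.6516 and keeps 600 − 168.6516 = 431.3484.
Round 1 (country A proposes): country B can get 431.3484 next round, worth 0.75 × 431.3484 = 323.5113 now, so country A offers 323.5113, keeping 276.4887.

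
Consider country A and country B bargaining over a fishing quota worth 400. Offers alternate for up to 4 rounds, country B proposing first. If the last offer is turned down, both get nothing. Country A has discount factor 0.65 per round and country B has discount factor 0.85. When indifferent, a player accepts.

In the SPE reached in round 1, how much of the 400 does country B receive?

Work backward from the last round.
Round 4 (country A proposes): country B will accept anything ≥ 0, so country A offers 0 and keeps 400.
Round 3 (country B proposes): country A can get 400 next round, worth 0.65 × 400 = 260 now. Country B offers 260 and keeps 400 − 260 = 140.
Round 2 (country A proposes): country B can get 140 next round, worth 0.85 × 140 = 119 now. Country A offers 119 and keeps 400 − 119 = 281.
Round 1 (country B proposes): country A can get 281 next round, worth 0.65 × 281 = 182.65 now, so country B offers 182.65, keeping 217.35.

217.35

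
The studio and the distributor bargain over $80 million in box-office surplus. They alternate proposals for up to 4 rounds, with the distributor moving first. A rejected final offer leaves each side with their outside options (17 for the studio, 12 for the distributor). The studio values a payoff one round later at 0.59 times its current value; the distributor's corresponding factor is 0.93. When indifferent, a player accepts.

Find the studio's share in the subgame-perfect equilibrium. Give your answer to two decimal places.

25.32

Round 4 (the studio proposes): the distributor gets 12 if talks fail, so the studio offers 12 and keeps 68.
Round 3 (the distributor proposes): the studio can get 68 next round, worth 0.59 × 68 = 40.12 now, so the distributor offers 40.12, keeping 39.88.
Round 2 (the studio proposes): the distributor can get 39.88 next round, worth 0.93 × 39.88 = 37.0884 now, so the studio offers 37.0884, keeping 42.9116.
Round 1 (the distributor proposes): the studio can get 42.9116 next round, worth 0.59 × 42.9116 = 25.317844 now, so the distributor offers 25.317844, keeping 54.682156.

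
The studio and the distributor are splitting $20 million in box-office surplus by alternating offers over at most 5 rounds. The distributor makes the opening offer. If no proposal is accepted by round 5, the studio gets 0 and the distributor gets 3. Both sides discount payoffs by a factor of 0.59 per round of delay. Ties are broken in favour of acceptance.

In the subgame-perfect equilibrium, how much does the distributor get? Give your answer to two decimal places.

Round 5 (the distributor proposes): rejection yields 0 for the studio; the distributor offers 0 and keeps 20.
Round 4 (the studio proposes): the distributor can get 20 next round, worth 0.59 × 20 = 11.8 now; the studio offers that and keeps 8.2.
Round 3 (the distributor proposes): the studio can get 8.2 next round, worth 0.59 × 8.2 = 4.838 now. The distributor offers 4.838 and keeps 20 − 4.838 = 15.162.
Round 2 (the studio proposes): the distributor can get 15.162 next round, worth 0.59 × 15.162 = 8.94558 now, so the studio offers 8.94558, keeping 11.05442.
Round 1 (the distributor proposes): the studio can get 11.05442 next round, worth 0.59 × 11.05442 = 6.5221078 now, so the distributor offers 6.5221078, keeping 13.4778922.

13.48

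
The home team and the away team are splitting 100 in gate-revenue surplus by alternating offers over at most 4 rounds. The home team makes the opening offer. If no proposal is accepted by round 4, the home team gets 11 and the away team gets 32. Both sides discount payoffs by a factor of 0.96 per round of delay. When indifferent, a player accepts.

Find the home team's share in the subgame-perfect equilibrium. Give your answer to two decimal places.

17.42

Round 4 (the away team proposes): the home team gets 11 if talks fail, so the away team offers 11 and keeps 89.
Round 3 (the home team proposes): the away team can get 89 next round, worth 0.96 × 89 = 85.44 now. The home team offers 85.44 and keeps 100 − 85.44 = 14.56.
Round 2 (the away team proposes): the home team can get 14.56 next round, worth 0.96 × 14.56 = 13.9776 now, so the away team offers 13.9776, keeping 86.0224.
Round 1 (the home team proposes): the away team can get 86.0224 next round, worth 0.96 × 86.0224 = 82.581504 now, so the home team offers 82.581504, keeping 17.418496.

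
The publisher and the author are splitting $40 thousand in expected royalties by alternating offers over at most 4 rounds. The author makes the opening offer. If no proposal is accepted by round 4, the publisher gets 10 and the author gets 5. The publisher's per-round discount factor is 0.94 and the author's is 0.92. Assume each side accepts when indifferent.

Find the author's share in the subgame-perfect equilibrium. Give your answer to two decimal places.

8.54

By backward induction:
Round 4 (the publisher proposes): the author gets 5 if talks fail, so the publisher offers 5 and keeps 35.
Round 3 (the author proposes): the publisher can get 35 next round, worth 0.94 × 35 = 32.9 now. The author offers 32.9 and keeps 40 − 32.9 = 7.1.
Round 2 (the publisher proposes): the author can get 7.1 next round, worth 0.92 × 7.1 = 6.532 now, so the publisher offers 6.532, keeping 33.468.
Round 1 (the author proposes): the publisher can get 33.468 next round, worth 0.94 × 33.468 = 31.45992 now, so the author offers 31.45992, keeping 8.54008.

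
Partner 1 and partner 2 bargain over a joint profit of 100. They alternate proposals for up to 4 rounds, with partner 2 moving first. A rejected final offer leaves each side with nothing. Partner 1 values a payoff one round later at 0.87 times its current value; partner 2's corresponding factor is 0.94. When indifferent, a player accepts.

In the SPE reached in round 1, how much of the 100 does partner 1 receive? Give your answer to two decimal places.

76.37

Round 4 (partner 1 proposes): rejection yields 0 for partner 2; partner 1 offers 0 and keeps 100.
Round 3 (partner 2 proposes): partner 1 can get 100 next round, worth 0.87 × 100 = 87 now, so partner 2 offers 87, keeping 13.
Round 2 (partner 1 proposes): partner 2 can get 13 next round, worth 0.94 × 13 = 12.22 now; partner 1 offers that and keeps 87.78.
Round 1 (partner 2 proposes): partner 1 can get 87.78 next round, worth 0.87 × 87.78 = 76.3686 now. Partner 2 offers 76.3686 and keeps 100 − 76.3686 = 23.6314.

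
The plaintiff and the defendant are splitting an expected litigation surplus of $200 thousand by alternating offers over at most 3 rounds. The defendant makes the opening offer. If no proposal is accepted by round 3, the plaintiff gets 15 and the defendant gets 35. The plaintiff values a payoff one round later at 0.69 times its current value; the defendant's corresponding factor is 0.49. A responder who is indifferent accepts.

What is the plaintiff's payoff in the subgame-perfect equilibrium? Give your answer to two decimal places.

75.45

By backward induction:
Round 3 (the defendant proposes): the plaintiff gets 15 if talks fail, so the defendant offers 15 and keeps 185.
Round 2 (the plaintiff proposes): the defendant can get 185 next round, worth 0.49 × 185 = 90.65 now; the plaintiff offers that and keeps 109.35.
Round 1 (the defendant proposes): the plaintiff can get 109.35 next round, worth 0.69 × 109.35 = 75.4515 now, so the defendant offers 75.4515, keeping 124.5485.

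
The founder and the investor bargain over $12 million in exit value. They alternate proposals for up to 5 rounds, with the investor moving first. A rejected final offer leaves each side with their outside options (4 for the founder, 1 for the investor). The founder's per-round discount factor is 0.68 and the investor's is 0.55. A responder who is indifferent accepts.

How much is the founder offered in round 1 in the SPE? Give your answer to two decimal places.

By backward induction:
Round 5 (the investor proposes): the founder gets 4 if talks fail, so the investor offers 4 and keeps 8.
Round 4 (the founder proposes): the investor can get 8 next round, worth 0.55 × 8 = 4.4 now; the founder offers that and keeps 7.6.
Round 3 (the investor proposes): the founder can get 7.6 next round, worth 0.68 × 7.6 = 5.168 now; the investor offers that and keeps 6.832.
Round 2 (the founder proposes): the investor can get 6.832 next round, worth 0.55 × 6.832 = 3.7576 now, so the founder offers 3.7576, keeping 8.2424.
Round 1 (the investor proposes): the founder can get 8.2424 next round, worth 0.68 × 8.2424 = 5.604832 now. The investor offers 5.604832 and keeps 12 − 5.604832 = 6.395168.

5.60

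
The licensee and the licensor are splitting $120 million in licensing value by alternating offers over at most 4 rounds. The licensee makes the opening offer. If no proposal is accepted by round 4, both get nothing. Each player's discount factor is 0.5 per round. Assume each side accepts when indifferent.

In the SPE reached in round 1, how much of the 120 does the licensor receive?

45

Round 4 (the licensor proposes): the licensee will accept anything ≥ 0, so the licensor offers 0 and keeps 120.
Round 3 (the licensee proposes): the licensor can get 120 next round, worth 0.5 × 120 = 60 now; the licensee offers that and keeps 60.
Round 2 (the licensor proposes): the licensee can get 60 next round, worth 0.5 × 60 = 30 now. The licensor offers 30 and keeps 120 − 30 = 90.
Round 1 (the licensee proposes): the licensor can get 90 next round, worth 0.5 × 90 = 45 now; the licensee offers that and keeps 75.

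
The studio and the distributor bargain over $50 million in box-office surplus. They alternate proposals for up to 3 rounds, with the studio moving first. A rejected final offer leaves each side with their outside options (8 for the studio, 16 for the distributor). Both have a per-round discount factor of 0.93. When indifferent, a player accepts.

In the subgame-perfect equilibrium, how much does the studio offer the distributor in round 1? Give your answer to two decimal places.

17.09

Round 3 (the studio proposes): the distributor gets 16 if talks fail, so the studio offers 16 and keeps 34.
Round 2 (the distributor proposes): the studio can get 34 next round, worth 0.93 × 34 = 31.62 now, so the distributor offers 31.62, keeping 18.38.
Round 1 (the studio proposes): the distributor can get 18.38 next round, worth 0.93 × 18.38 = 17.0934 now. The studio offers 17.0934 and keeps 50 − 17.0934 = 32.9066.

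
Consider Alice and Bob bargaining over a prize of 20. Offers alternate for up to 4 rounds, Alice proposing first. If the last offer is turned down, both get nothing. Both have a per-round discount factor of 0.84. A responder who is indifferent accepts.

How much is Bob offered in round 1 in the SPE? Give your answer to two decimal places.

14.54

Round 4 (Bob proposes): Alice will accept anything ≥ 0, so Bob offers 0 and keeps 20.
Round 3 (Alice proposes): Bob can get 20 next round, worth 0.84 × 20 = 16.8 now; Alice offers that and keeps 3.2.
Round 2 (Bob proposes): Alice can get 3.2 next round, worth 0.84 × 3.2 = 2.688 now; Bob offers that and keeps 17.312.
Round 1 (Alice proposes): Bob can get 17.312 next round, worth 0.84 × 17.312 = 14.54208 now, so Alice offers 14.54208, keeping 5.45792.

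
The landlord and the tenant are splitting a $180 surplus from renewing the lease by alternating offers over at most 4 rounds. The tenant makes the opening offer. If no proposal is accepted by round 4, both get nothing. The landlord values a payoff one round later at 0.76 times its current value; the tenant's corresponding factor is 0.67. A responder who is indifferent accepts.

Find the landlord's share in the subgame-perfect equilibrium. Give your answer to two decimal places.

Round 4 (the landlord proposes): rejection yields 0 for the tenant; the landlord offers 0 and keeps 180.
Round 3 (the tenant proposes): the landlord can get 180 next round, worth 0.76 × 180 = 136.8 now; the tenant offers that and keeps 43.2.
Round 2 (the landlord proposes): the tenant can get 43.2 next round, worth 0.67 × 43.2 = 28.944 now, so the landlord offers 28.944, keeping 151.056.
Round 1 (the tenant proposes): the landlord can get 151.056 next round, worth 0.76 × 151.056 = 114.80256 now. The tenant offers 114.80256 and keeps 180 − 114.80256 = 65.19744.

114.80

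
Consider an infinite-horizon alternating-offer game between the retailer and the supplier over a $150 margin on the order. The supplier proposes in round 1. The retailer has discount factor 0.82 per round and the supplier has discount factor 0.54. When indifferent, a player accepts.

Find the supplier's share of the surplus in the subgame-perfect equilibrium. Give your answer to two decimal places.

48.46

Let x be the supplier's share when the supplier proposes and y be the retailer's share when the retailer proposes.
The retailer accepts iff offered ≥ 0.82·y, so x = 150 − 0.82y. Symmetrically y = 150 − 0.54x.
Substituting: x = 150 − 0.82(150 − 0.54x), giving x(1 − 0.54·0.82) = 150(1 − 0.82).
So x = 150 × 0.18 / 0.5572 ≈ 48.4566, and the retailer receives 150 − x ≈ 101.5434.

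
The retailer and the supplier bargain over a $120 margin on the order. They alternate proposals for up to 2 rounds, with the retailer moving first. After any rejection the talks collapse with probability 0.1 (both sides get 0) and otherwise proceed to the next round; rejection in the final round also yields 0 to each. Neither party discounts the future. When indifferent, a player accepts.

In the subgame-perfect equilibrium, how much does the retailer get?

12

By backward induction:
Round 2 (the supplier proposes): the retailer will accept anything ≥ 0, so the supplier offers 0 and keeps 120.
Round 1 (the retailer proposes): rejecting gives the supplier an expected 0.9 × 120 = 108; the retailer offers that and keeps 12.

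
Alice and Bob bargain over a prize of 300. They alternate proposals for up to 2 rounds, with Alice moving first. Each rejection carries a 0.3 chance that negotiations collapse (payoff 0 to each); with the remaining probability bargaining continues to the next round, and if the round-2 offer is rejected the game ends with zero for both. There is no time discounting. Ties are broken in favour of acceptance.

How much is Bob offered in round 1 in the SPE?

Round 2 (Bob proposes): Alice will accept anything ≥ 0, so Bob offers 0 and keeps 300.
Round 1 (Alice proposes): rejecting gives Bob an expected 0.7 × 300 = 210, so Alice offers 210, keeping 90.

210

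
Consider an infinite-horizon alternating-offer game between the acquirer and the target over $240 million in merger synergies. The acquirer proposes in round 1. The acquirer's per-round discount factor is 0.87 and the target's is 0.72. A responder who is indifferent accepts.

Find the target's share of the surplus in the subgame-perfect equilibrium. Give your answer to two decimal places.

60.13

When the acquirer proposes, the target accepts any offer worth at least 0.72 times what the target would get by proposing next round; and vice versa.
This gives x = 240 − 0.72y and y = 240 − 0.87x, where x and y are each side's share when it proposes.
Hence (1 − 0.72·0.87)x = 240(1 − 0.72), i.e. 0.3736·x = 67.2.
x ≈ 179.8715; the target's share is 240 − x ≈ 60.1285.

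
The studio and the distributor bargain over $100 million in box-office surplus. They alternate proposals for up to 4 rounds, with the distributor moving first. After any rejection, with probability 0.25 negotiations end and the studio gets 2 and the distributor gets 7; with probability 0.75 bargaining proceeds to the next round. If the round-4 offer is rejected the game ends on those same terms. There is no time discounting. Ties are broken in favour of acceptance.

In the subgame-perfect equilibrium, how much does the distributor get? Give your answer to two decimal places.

42.55

By backward induction:
Round 4 (the studio proposes): the distributor gets 7 if talks fail, so the studio offers 7 and keeps 93.
Round 3 (the distributor proposes): rejecting gives the studio an expected 0.75 × 93 + 0.25 × 2 = 70.25; the distributor offers that and keeps 29.75.
Round 2 (the studio proposes): rejecting gives the distributor an expected 0.75 × 29.75 + 0.25 × 7 = 24.0625. The studio offers 24.0625 and keeps 100 − 24.0625 = 75.9375.
Round 1 (the distributor proposes): rejecting gives the studio an expected 0.75 × 75.9375 + 0.25 × 2 = 57.453125; the distributor offers that and keeps 42.546875.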